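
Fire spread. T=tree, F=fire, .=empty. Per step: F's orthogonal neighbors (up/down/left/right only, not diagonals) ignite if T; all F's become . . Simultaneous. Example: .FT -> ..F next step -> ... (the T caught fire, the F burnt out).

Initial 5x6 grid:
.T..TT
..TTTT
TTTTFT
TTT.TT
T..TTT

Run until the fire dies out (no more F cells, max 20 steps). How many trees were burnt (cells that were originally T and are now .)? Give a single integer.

Answer: 20

Derivation:
Step 1: +4 fires, +1 burnt (F count now 4)
Step 2: +6 fires, +4 burnt (F count now 6)
Step 3: +6 fires, +6 burnt (F count now 6)
Step 4: +2 fires, +6 burnt (F count now 2)
Step 5: +1 fires, +2 burnt (F count now 1)
Step 6: +1 fires, +1 burnt (F count now 1)
Step 7: +0 fires, +1 burnt (F count now 0)
Fire out after step 7
Initially T: 21, now '.': 29
Total burnt (originally-T cells now '.'): 20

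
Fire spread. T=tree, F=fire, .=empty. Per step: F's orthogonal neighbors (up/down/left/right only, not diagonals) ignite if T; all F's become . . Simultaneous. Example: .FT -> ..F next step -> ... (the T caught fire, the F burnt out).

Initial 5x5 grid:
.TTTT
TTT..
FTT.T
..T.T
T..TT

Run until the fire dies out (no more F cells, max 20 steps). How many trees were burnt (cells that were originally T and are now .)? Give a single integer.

Step 1: +2 fires, +1 burnt (F count now 2)
Step 2: +2 fires, +2 burnt (F count now 2)
Step 3: +3 fires, +2 burnt (F count now 3)
Step 4: +1 fires, +3 burnt (F count now 1)
Step 5: +1 fires, +1 burnt (F count now 1)
Step 6: +1 fires, +1 burnt (F count now 1)
Step 7: +0 fires, +1 burnt (F count now 0)
Fire out after step 7
Initially T: 15, now '.': 20
Total burnt (originally-T cells now '.'): 10

Answer: 10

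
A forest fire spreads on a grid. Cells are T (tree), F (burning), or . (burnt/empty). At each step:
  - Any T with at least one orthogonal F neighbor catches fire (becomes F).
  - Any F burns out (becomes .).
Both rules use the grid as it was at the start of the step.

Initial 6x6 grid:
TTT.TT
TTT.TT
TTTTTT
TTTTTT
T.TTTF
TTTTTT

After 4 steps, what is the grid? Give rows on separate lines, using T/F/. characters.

Step 1: 3 trees catch fire, 1 burn out
  TTT.TT
  TTT.TT
  TTTTTT
  TTTTTF
  T.TTF.
  TTTTTF
Step 2: 4 trees catch fire, 3 burn out
  TTT.TT
  TTT.TT
  TTTTTF
  TTTTF.
  T.TF..
  TTTTF.
Step 3: 5 trees catch fire, 4 burn out
  TTT.TT
  TTT.TF
  TTTTF.
  TTTF..
  T.F...
  TTTF..
Step 4: 5 trees catch fire, 5 burn out
  TTT.TF
  TTT.F.
  TTTF..
  TTF...
  T.....
  TTF...

TTT.TF
TTT.F.
TTTF..
TTF...
T.....
TTF...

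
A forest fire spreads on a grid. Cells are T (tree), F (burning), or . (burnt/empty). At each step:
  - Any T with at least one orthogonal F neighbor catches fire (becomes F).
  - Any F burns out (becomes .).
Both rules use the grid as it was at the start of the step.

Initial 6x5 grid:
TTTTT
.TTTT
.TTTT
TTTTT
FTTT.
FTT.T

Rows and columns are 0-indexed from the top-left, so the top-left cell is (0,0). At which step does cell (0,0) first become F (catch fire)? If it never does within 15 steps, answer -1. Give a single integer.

Step 1: cell (0,0)='T' (+3 fires, +2 burnt)
Step 2: cell (0,0)='T' (+3 fires, +3 burnt)
Step 3: cell (0,0)='T' (+3 fires, +3 burnt)
Step 4: cell (0,0)='T' (+3 fires, +3 burnt)
Step 5: cell (0,0)='T' (+4 fires, +3 burnt)
Step 6: cell (0,0)='F' (+4 fires, +4 burnt)
  -> target ignites at step 6
Step 7: cell (0,0)='.' (+2 fires, +4 burnt)
Step 8: cell (0,0)='.' (+1 fires, +2 burnt)
Step 9: cell (0,0)='.' (+0 fires, +1 burnt)
  fire out at step 9

6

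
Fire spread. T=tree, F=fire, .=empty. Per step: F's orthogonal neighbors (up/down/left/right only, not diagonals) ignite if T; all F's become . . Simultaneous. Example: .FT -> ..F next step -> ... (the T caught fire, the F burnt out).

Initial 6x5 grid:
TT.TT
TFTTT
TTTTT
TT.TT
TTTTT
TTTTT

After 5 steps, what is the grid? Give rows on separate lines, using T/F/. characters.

Step 1: 4 trees catch fire, 1 burn out
  TF.TT
  F.FTT
  TFTTT
  TT.TT
  TTTTT
  TTTTT
Step 2: 5 trees catch fire, 4 burn out
  F..TT
  ...FT
  F.FTT
  TF.TT
  TTTTT
  TTTTT
Step 3: 5 trees catch fire, 5 burn out
  ...FT
  ....F
  ...FT
  F..TT
  TFTTT
  TTTTT
Step 4: 6 trees catch fire, 5 burn out
  ....F
  .....
  ....F
  ...FT
  F.FTT
  TFTTT
Step 5: 4 trees catch fire, 6 burn out
  .....
  .....
  .....
  ....F
  ...FT
  F.FTT

.....
.....
.....
....F
...FT
F.FTT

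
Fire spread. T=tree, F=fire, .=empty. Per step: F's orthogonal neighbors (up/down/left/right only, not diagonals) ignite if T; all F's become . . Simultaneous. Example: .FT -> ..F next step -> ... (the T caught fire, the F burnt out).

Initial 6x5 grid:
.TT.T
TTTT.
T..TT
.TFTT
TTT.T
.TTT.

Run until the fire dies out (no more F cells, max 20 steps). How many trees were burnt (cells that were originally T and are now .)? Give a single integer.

Step 1: +3 fires, +1 burnt (F count now 3)
Step 2: +4 fires, +3 burnt (F count now 4)
Step 3: +6 fires, +4 burnt (F count now 6)
Step 4: +1 fires, +6 burnt (F count now 1)
Step 5: +2 fires, +1 burnt (F count now 2)
Step 6: +2 fires, +2 burnt (F count now 2)
Step 7: +1 fires, +2 burnt (F count now 1)
Step 8: +0 fires, +1 burnt (F count now 0)
Fire out after step 8
Initially T: 20, now '.': 29
Total burnt (originally-T cells now '.'): 19

Answer: 19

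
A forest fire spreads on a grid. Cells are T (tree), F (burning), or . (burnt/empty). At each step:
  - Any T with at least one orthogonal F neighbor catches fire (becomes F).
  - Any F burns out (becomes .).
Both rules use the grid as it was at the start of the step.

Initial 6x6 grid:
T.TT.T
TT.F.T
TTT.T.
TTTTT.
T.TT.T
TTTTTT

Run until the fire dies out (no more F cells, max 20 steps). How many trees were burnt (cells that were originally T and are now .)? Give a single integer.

Answer: 2

Derivation:
Step 1: +1 fires, +1 burnt (F count now 1)
Step 2: +1 fires, +1 burnt (F count now 1)
Step 3: +0 fires, +1 burnt (F count now 0)
Fire out after step 3
Initially T: 26, now '.': 12
Total burnt (originally-T cells now '.'): 2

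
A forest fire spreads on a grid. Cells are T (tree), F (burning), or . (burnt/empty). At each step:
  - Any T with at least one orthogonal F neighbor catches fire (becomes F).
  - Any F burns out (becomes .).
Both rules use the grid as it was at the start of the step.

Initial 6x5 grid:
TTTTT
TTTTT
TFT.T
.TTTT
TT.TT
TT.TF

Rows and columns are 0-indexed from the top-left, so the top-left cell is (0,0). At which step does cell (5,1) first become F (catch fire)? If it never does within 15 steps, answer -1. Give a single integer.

Step 1: cell (5,1)='T' (+6 fires, +2 burnt)
Step 2: cell (5,1)='T' (+7 fires, +6 burnt)
Step 3: cell (5,1)='F' (+7 fires, +7 burnt)
  -> target ignites at step 3
Step 4: cell (5,1)='.' (+3 fires, +7 burnt)
Step 5: cell (5,1)='.' (+1 fires, +3 burnt)
Step 6: cell (5,1)='.' (+0 fires, +1 burnt)
  fire out at step 6

3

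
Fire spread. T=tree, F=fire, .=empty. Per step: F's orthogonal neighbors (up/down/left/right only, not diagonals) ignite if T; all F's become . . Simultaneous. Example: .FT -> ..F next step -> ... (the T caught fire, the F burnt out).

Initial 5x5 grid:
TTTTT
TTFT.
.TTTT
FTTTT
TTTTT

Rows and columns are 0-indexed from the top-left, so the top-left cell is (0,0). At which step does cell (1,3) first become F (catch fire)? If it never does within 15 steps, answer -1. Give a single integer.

Step 1: cell (1,3)='F' (+6 fires, +2 burnt)
  -> target ignites at step 1
Step 2: cell (1,3)='.' (+7 fires, +6 burnt)
Step 3: cell (1,3)='.' (+5 fires, +7 burnt)
Step 4: cell (1,3)='.' (+2 fires, +5 burnt)
Step 5: cell (1,3)='.' (+1 fires, +2 burnt)
Step 6: cell (1,3)='.' (+0 fires, +1 burnt)
  fire out at step 6

1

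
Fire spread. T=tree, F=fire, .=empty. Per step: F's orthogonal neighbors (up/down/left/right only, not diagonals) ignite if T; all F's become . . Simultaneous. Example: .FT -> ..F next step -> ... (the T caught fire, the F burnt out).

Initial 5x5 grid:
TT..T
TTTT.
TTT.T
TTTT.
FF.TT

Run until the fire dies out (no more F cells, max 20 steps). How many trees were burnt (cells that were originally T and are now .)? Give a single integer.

Step 1: +2 fires, +2 burnt (F count now 2)
Step 2: +3 fires, +2 burnt (F count now 3)
Step 3: +4 fires, +3 burnt (F count now 4)
Step 4: +4 fires, +4 burnt (F count now 4)
Step 5: +2 fires, +4 burnt (F count now 2)
Step 6: +0 fires, +2 burnt (F count now 0)
Fire out after step 6
Initially T: 17, now '.': 23
Total burnt (originally-T cells now '.'): 15

Answer: 15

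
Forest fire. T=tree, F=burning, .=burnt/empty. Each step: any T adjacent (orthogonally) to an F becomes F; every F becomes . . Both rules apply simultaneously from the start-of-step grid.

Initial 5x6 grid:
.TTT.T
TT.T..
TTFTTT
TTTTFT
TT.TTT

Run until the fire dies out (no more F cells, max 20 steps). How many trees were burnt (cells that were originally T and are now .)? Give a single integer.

Step 1: +7 fires, +2 burnt (F count now 7)
Step 2: +7 fires, +7 burnt (F count now 7)
Step 3: +5 fires, +7 burnt (F count now 5)
Step 4: +2 fires, +5 burnt (F count now 2)
Step 5: +0 fires, +2 burnt (F count now 0)
Fire out after step 5
Initially T: 22, now '.': 29
Total burnt (originally-T cells now '.'): 21

Answer: 21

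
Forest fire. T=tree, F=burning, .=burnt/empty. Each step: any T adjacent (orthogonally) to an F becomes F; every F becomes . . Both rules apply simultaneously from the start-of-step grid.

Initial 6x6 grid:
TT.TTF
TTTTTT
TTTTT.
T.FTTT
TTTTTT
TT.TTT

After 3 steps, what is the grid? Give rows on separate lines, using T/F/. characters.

Step 1: 5 trees catch fire, 2 burn out
  TT.TF.
  TTTTTF
  TTFTT.
  T..FTT
  TTFTTT
  TT.TTT
Step 2: 8 trees catch fire, 5 burn out
  TT.F..
  TTFTF.
  TF.FT.
  T...FT
  TF.FTT
  TT.TTT
Step 3: 9 trees catch fire, 8 burn out
  TT....
  TF.F..
  F...F.
  T....F
  F...FT
  TF.FTT

TT....
TF.F..
F...F.
T....F
F...FT
TF.FTT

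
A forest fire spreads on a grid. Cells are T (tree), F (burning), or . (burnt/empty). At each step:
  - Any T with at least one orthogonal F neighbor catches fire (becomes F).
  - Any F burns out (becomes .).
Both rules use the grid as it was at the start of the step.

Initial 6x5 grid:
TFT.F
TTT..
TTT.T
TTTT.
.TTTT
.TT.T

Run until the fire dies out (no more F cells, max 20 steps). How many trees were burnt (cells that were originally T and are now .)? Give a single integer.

Step 1: +3 fires, +2 burnt (F count now 3)
Step 2: +3 fires, +3 burnt (F count now 3)
Step 3: +3 fires, +3 burnt (F count now 3)
Step 4: +3 fires, +3 burnt (F count now 3)
Step 5: +3 fires, +3 burnt (F count now 3)
Step 6: +2 fires, +3 burnt (F count now 2)
Step 7: +1 fires, +2 burnt (F count now 1)
Step 8: +1 fires, +1 burnt (F count now 1)
Step 9: +0 fires, +1 burnt (F count now 0)
Fire out after step 9
Initially T: 20, now '.': 29
Total burnt (originally-T cells now '.'): 19

Answer: 19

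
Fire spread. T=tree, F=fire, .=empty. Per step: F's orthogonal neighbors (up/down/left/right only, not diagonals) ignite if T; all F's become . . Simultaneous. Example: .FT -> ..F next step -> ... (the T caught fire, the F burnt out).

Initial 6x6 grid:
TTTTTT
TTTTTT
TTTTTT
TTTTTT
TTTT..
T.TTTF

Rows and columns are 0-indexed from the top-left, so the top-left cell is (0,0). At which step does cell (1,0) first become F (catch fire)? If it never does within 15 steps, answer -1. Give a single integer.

Step 1: cell (1,0)='T' (+1 fires, +1 burnt)
Step 2: cell (1,0)='T' (+1 fires, +1 burnt)
Step 3: cell (1,0)='T' (+2 fires, +1 burnt)
Step 4: cell (1,0)='T' (+2 fires, +2 burnt)
Step 5: cell (1,0)='T' (+4 fires, +2 burnt)
Step 6: cell (1,0)='T' (+6 fires, +4 burnt)
Step 7: cell (1,0)='T' (+7 fires, +6 burnt)
Step 8: cell (1,0)='T' (+5 fires, +7 burnt)
Step 9: cell (1,0)='F' (+3 fires, +5 burnt)
  -> target ignites at step 9
Step 10: cell (1,0)='.' (+1 fires, +3 burnt)
Step 11: cell (1,0)='.' (+0 fires, +1 burnt)
  fire out at step 11

9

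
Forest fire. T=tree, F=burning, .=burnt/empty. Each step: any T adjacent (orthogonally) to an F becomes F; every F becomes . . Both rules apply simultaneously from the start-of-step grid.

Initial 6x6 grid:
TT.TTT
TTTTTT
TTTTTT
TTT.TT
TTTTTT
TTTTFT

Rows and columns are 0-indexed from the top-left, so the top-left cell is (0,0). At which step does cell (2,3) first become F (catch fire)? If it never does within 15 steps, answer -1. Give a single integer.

Step 1: cell (2,3)='T' (+3 fires, +1 burnt)
Step 2: cell (2,3)='T' (+4 fires, +3 burnt)
Step 3: cell (2,3)='T' (+4 fires, +4 burnt)
Step 4: cell (2,3)='F' (+6 fires, +4 burnt)
  -> target ignites at step 4
Step 5: cell (2,3)='.' (+6 fires, +6 burnt)
Step 6: cell (2,3)='.' (+5 fires, +6 burnt)
Step 7: cell (2,3)='.' (+2 fires, +5 burnt)
Step 8: cell (2,3)='.' (+2 fires, +2 burnt)
Step 9: cell (2,3)='.' (+1 fires, +2 burnt)
Step 10: cell (2,3)='.' (+0 fires, +1 burnt)
  fire out at step 10

4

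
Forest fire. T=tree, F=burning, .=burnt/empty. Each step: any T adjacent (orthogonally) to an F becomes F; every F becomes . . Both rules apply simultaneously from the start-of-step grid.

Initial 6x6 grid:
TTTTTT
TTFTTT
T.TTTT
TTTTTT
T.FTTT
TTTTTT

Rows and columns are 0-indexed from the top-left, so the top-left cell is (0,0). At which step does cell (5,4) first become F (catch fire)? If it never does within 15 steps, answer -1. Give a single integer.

Step 1: cell (5,4)='T' (+7 fires, +2 burnt)
Step 2: cell (5,4)='T' (+10 fires, +7 burnt)
Step 3: cell (5,4)='F' (+10 fires, +10 burnt)
  -> target ignites at step 3
Step 4: cell (5,4)='.' (+5 fires, +10 burnt)
Step 5: cell (5,4)='.' (+0 fires, +5 burnt)
  fire out at step 5

3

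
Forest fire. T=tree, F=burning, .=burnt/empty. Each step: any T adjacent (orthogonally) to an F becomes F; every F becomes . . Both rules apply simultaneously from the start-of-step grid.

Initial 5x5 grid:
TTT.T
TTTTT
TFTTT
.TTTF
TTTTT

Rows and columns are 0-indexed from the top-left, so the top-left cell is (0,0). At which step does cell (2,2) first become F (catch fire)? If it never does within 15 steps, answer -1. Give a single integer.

Step 1: cell (2,2)='F' (+7 fires, +2 burnt)
  -> target ignites at step 1
Step 2: cell (2,2)='.' (+8 fires, +7 burnt)
Step 3: cell (2,2)='.' (+6 fires, +8 burnt)
Step 4: cell (2,2)='.' (+0 fires, +6 burnt)
  fire out at step 4

1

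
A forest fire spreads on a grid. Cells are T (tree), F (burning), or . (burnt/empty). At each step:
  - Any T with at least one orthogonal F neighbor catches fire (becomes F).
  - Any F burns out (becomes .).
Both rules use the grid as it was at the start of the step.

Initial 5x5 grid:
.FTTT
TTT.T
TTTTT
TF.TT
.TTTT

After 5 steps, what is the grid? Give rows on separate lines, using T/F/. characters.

Step 1: 5 trees catch fire, 2 burn out
  ..FTT
  TFT.T
  TFTTT
  F..TT
  .FTTT
Step 2: 6 trees catch fire, 5 burn out
  ...FT
  F.F.T
  F.FTT
  ...TT
  ..FTT
Step 3: 3 trees catch fire, 6 burn out
  ....F
  ....T
  ...FT
  ...TT
  ...FT
Step 4: 4 trees catch fire, 3 burn out
  .....
  ....F
  ....F
  ...FT
  ....F
Step 5: 1 trees catch fire, 4 burn out
  .....
  .....
  .....
  ....F
  .....

.....
.....
.....
....F
.....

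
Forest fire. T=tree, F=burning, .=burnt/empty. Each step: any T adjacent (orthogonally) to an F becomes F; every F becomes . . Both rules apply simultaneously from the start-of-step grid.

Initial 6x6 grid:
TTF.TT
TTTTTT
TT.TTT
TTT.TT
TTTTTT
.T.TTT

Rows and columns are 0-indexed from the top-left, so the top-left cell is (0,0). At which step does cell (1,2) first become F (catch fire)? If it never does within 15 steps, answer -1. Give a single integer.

Step 1: cell (1,2)='F' (+2 fires, +1 burnt)
  -> target ignites at step 1
Step 2: cell (1,2)='.' (+3 fires, +2 burnt)
Step 3: cell (1,2)='.' (+4 fires, +3 burnt)
Step 4: cell (1,2)='.' (+5 fires, +4 burnt)
Step 5: cell (1,2)='.' (+6 fires, +5 burnt)
Step 6: cell (1,2)='.' (+5 fires, +6 burnt)
Step 7: cell (1,2)='.' (+3 fires, +5 burnt)
Step 8: cell (1,2)='.' (+2 fires, +3 burnt)
Step 9: cell (1,2)='.' (+0 fires, +2 burnt)
  fire out at step 9

1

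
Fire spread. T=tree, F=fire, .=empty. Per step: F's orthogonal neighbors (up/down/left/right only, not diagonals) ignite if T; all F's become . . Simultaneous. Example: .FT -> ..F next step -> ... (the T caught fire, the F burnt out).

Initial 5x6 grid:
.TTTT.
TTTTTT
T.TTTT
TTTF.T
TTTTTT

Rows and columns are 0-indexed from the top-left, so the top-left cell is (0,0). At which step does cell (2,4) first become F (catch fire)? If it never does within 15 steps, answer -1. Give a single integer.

Step 1: cell (2,4)='T' (+3 fires, +1 burnt)
Step 2: cell (2,4)='F' (+6 fires, +3 burnt)
  -> target ignites at step 2
Step 3: cell (2,4)='.' (+7 fires, +6 burnt)
Step 4: cell (2,4)='.' (+7 fires, +7 burnt)
Step 5: cell (2,4)='.' (+2 fires, +7 burnt)
Step 6: cell (2,4)='.' (+0 fires, +2 burnt)
  fire out at step 6

2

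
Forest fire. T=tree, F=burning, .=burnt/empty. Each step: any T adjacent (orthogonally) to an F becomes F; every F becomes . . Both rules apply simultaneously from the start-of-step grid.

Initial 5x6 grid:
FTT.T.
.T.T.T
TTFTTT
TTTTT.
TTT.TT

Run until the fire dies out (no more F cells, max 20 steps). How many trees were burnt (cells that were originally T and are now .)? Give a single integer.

Answer: 20

Derivation:
Step 1: +4 fires, +2 burnt (F count now 4)
Step 2: +8 fires, +4 burnt (F count now 8)
Step 3: +4 fires, +8 burnt (F count now 4)
Step 4: +3 fires, +4 burnt (F count now 3)
Step 5: +1 fires, +3 burnt (F count now 1)
Step 6: +0 fires, +1 burnt (F count now 0)
Fire out after step 6
Initially T: 21, now '.': 29
Total burnt (originally-T cells now '.'): 20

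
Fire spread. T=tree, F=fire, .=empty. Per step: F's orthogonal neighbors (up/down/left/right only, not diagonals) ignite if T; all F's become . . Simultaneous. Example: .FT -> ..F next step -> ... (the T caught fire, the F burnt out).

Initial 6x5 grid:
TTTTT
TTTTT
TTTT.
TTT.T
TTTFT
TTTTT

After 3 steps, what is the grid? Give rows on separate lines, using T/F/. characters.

Step 1: 3 trees catch fire, 1 burn out
  TTTTT
  TTTTT
  TTTT.
  TTT.T
  TTF.F
  TTTFT
Step 2: 5 trees catch fire, 3 burn out
  TTTTT
  TTTTT
  TTTT.
  TTF.F
  TF...
  TTF.F
Step 3: 4 trees catch fire, 5 burn out
  TTTTT
  TTTTT
  TTFT.
  TF...
  F....
  TF...

TTTTT
TTTTT
TTFT.
TF...
F....
TF...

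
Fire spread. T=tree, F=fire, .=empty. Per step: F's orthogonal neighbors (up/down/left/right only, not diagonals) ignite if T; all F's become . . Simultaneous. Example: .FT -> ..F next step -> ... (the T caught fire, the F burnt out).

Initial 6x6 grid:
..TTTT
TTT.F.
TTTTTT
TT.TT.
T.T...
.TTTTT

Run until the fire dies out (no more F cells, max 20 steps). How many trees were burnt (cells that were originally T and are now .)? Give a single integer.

Step 1: +2 fires, +1 burnt (F count now 2)
Step 2: +5 fires, +2 burnt (F count now 5)
Step 3: +3 fires, +5 burnt (F count now 3)
Step 4: +2 fires, +3 burnt (F count now 2)
Step 5: +3 fires, +2 burnt (F count now 3)
Step 6: +2 fires, +3 burnt (F count now 2)
Step 7: +1 fires, +2 burnt (F count now 1)
Step 8: +0 fires, +1 burnt (F count now 0)
Fire out after step 8
Initially T: 24, now '.': 30
Total burnt (originally-T cells now '.'): 18

Answer: 18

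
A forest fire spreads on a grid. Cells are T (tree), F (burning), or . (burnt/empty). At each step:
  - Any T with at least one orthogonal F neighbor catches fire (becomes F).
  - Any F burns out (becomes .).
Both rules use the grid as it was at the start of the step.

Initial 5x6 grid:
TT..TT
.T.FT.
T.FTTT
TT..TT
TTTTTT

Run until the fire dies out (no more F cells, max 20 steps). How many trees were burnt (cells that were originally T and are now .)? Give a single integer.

Answer: 17

Derivation:
Step 1: +2 fires, +2 burnt (F count now 2)
Step 2: +2 fires, +2 burnt (F count now 2)
Step 3: +3 fires, +2 burnt (F count now 3)
Step 4: +2 fires, +3 burnt (F count now 2)
Step 5: +2 fires, +2 burnt (F count now 2)
Step 6: +1 fires, +2 burnt (F count now 1)
Step 7: +1 fires, +1 burnt (F count now 1)
Step 8: +2 fires, +1 burnt (F count now 2)
Step 9: +1 fires, +2 burnt (F count now 1)
Step 10: +1 fires, +1 burnt (F count now 1)
Step 11: +0 fires, +1 burnt (F count now 0)
Fire out after step 11
Initially T: 20, now '.': 27
Total burnt (originally-T cells now '.'): 17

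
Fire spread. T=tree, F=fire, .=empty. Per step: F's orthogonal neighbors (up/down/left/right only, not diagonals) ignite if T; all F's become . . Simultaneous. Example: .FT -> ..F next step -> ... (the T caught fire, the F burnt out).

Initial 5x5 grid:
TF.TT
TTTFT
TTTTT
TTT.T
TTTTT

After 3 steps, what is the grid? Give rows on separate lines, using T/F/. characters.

Step 1: 6 trees catch fire, 2 burn out
  F..FT
  TFF.F
  TTTFT
  TTT.T
  TTTTT
Step 2: 5 trees catch fire, 6 burn out
  ....F
  F....
  TFF.F
  TTT.T
  TTTTT
Step 3: 4 trees catch fire, 5 burn out
  .....
  .....
  F....
  TFF.F
  TTTTT

.....
.....
F....
TFF.F
TTTTT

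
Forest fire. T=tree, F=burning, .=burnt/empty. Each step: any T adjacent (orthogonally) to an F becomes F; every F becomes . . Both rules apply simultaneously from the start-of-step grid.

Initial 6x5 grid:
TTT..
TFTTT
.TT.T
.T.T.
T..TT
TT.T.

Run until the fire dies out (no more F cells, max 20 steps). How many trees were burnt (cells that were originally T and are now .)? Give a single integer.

Step 1: +4 fires, +1 burnt (F count now 4)
Step 2: +5 fires, +4 burnt (F count now 5)
Step 3: +1 fires, +5 burnt (F count now 1)
Step 4: +1 fires, +1 burnt (F count now 1)
Step 5: +0 fires, +1 burnt (F count now 0)
Fire out after step 5
Initially T: 18, now '.': 23
Total burnt (originally-T cells now '.'): 11

Answer: 11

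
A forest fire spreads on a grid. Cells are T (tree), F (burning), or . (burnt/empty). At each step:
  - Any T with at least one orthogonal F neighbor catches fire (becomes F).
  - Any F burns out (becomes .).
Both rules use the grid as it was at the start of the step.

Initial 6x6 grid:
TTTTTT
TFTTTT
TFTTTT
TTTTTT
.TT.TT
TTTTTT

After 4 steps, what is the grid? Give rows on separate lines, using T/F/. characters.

Step 1: 6 trees catch fire, 2 burn out
  TFTTTT
  F.FTTT
  F.FTTT
  TFTTTT
  .TT.TT
  TTTTTT
Step 2: 7 trees catch fire, 6 burn out
  F.FTTT
  ...FTT
  ...FTT
  F.FTTT
  .FT.TT
  TTTTTT
Step 3: 6 trees catch fire, 7 burn out
  ...FTT
  ....FT
  ....FT
  ...FTT
  ..F.TT
  TFTTTT
Step 4: 6 trees catch fire, 6 burn out
  ....FT
  .....F
  .....F
  ....FT
  ....TT
  F.FTTT

....FT
.....F
.....F
....FT
....TT
F.FTTT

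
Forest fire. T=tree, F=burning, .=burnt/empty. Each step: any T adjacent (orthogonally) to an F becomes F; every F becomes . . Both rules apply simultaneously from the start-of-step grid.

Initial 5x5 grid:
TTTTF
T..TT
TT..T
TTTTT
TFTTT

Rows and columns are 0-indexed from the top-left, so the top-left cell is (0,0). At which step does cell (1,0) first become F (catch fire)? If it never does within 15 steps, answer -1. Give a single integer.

Step 1: cell (1,0)='T' (+5 fires, +2 burnt)
Step 2: cell (1,0)='T' (+7 fires, +5 burnt)
Step 3: cell (1,0)='T' (+5 fires, +7 burnt)
Step 4: cell (1,0)='F' (+2 fires, +5 burnt)
  -> target ignites at step 4
Step 5: cell (1,0)='.' (+0 fires, +2 burnt)
  fire out at step 5

4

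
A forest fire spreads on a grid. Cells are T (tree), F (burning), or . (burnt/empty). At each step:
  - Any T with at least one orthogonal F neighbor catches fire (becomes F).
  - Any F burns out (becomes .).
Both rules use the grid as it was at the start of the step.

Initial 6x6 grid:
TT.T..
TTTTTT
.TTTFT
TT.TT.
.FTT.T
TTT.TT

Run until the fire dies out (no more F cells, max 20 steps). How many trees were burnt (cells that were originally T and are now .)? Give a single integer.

Step 1: +7 fires, +2 burnt (F count now 7)
Step 2: +9 fires, +7 burnt (F count now 9)
Step 3: +3 fires, +9 burnt (F count now 3)
Step 4: +2 fires, +3 burnt (F count now 2)
Step 5: +1 fires, +2 burnt (F count now 1)
Step 6: +0 fires, +1 burnt (F count now 0)
Fire out after step 6
Initially T: 25, now '.': 33
Total burnt (originally-T cells now '.'): 22

Answer: 22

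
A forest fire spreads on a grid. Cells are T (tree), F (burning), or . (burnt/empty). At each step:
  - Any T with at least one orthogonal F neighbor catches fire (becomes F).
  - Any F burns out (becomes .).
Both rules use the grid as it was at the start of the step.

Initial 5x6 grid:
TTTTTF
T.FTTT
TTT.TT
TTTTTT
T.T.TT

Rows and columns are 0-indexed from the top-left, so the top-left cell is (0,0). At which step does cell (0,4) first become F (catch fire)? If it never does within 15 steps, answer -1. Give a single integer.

Step 1: cell (0,4)='F' (+5 fires, +2 burnt)
  -> target ignites at step 1
Step 2: cell (0,4)='.' (+6 fires, +5 burnt)
Step 3: cell (0,4)='.' (+7 fires, +6 burnt)
Step 4: cell (0,4)='.' (+4 fires, +7 burnt)
Step 5: cell (0,4)='.' (+2 fires, +4 burnt)
Step 6: cell (0,4)='.' (+0 fires, +2 burnt)
  fire out at step 6

1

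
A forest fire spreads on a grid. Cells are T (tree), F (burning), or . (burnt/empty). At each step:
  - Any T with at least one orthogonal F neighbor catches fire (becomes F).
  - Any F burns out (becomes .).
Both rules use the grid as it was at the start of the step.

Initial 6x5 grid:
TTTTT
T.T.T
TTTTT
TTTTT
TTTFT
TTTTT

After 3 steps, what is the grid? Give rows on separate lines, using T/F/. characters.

Step 1: 4 trees catch fire, 1 burn out
  TTTTT
  T.T.T
  TTTTT
  TTTFT
  TTF.F
  TTTFT
Step 2: 6 trees catch fire, 4 burn out
  TTTTT
  T.T.T
  TTTFT
  TTF.F
  TF...
  TTF.F
Step 3: 5 trees catch fire, 6 burn out
  TTTTT
  T.T.T
  TTF.F
  TF...
  F....
  TF...

TTTTT
T.T.T
TTF.F
TF...
F....
TF...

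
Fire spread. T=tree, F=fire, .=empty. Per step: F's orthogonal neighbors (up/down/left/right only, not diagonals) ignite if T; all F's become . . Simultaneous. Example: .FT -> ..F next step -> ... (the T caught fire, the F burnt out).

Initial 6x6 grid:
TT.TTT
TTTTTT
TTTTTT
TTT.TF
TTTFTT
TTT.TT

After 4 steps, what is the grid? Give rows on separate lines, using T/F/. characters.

Step 1: 5 trees catch fire, 2 burn out
  TT.TTT
  TTTTTT
  TTTTTF
  TTT.F.
  TTF.FF
  TTT.TT
Step 2: 7 trees catch fire, 5 burn out
  TT.TTT
  TTTTTF
  TTTTF.
  TTF...
  TF....
  TTF.FF
Step 3: 7 trees catch fire, 7 burn out
  TT.TTF
  TTTTF.
  TTFF..
  TF....
  F.....
  TF....
Step 4: 6 trees catch fire, 7 burn out
  TT.TF.
  TTFF..
  TF....
  F.....
  ......
  F.....

TT.TF.
TTFF..
TF....
F.....
......
F.....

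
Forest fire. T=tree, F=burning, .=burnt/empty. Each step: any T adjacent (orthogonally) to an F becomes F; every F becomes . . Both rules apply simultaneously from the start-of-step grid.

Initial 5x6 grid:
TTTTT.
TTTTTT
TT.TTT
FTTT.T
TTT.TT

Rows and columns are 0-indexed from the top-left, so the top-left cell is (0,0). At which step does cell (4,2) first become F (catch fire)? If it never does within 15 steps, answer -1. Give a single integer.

Step 1: cell (4,2)='T' (+3 fires, +1 burnt)
Step 2: cell (4,2)='T' (+4 fires, +3 burnt)
Step 3: cell (4,2)='F' (+4 fires, +4 burnt)
  -> target ignites at step 3
Step 4: cell (4,2)='.' (+3 fires, +4 burnt)
Step 5: cell (4,2)='.' (+3 fires, +3 burnt)
Step 6: cell (4,2)='.' (+3 fires, +3 burnt)
Step 7: cell (4,2)='.' (+3 fires, +3 burnt)
Step 8: cell (4,2)='.' (+1 fires, +3 burnt)
Step 9: cell (4,2)='.' (+1 fires, +1 burnt)
Step 10: cell (4,2)='.' (+0 fires, +1 burnt)
  fire out at step 10

3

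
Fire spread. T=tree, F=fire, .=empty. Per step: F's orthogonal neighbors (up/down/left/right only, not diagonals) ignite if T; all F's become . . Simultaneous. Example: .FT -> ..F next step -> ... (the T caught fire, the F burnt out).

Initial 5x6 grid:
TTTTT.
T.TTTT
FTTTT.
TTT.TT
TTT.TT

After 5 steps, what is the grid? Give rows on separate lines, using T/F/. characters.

Step 1: 3 trees catch fire, 1 burn out
  TTTTT.
  F.TTTT
  .FTTT.
  FTT.TT
  TTT.TT
Step 2: 4 trees catch fire, 3 burn out
  FTTTT.
  ..TTTT
  ..FTT.
  .FT.TT
  FTT.TT
Step 3: 5 trees catch fire, 4 burn out
  .FTTT.
  ..FTTT
  ...FT.
  ..F.TT
  .FT.TT
Step 4: 4 trees catch fire, 5 burn out
  ..FTT.
  ...FTT
  ....F.
  ....TT
  ..F.TT
Step 5: 3 trees catch fire, 4 burn out
  ...FT.
  ....FT
  ......
  ....FT
  ....TT

...FT.
....FT
......
....FT
....TT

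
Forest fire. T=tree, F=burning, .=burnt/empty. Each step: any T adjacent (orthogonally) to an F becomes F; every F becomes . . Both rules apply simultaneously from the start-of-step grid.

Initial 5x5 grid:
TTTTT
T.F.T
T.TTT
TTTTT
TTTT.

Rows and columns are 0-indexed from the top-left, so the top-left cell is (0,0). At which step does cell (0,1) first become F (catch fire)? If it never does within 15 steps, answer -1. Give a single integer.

Step 1: cell (0,1)='T' (+2 fires, +1 burnt)
Step 2: cell (0,1)='F' (+4 fires, +2 burnt)
  -> target ignites at step 2
Step 3: cell (0,1)='.' (+6 fires, +4 burnt)
Step 4: cell (0,1)='.' (+6 fires, +6 burnt)
Step 5: cell (0,1)='.' (+2 fires, +6 burnt)
Step 6: cell (0,1)='.' (+0 fires, +2 burnt)
  fire out at step 6

2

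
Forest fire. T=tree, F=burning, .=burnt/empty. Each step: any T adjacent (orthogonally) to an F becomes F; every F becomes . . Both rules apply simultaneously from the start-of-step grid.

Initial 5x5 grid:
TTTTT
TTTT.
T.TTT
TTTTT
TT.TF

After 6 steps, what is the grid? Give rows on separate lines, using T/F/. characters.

Step 1: 2 trees catch fire, 1 burn out
  TTTTT
  TTTT.
  T.TTT
  TTTTF
  TT.F.
Step 2: 2 trees catch fire, 2 burn out
  TTTTT
  TTTT.
  T.TTF
  TTTF.
  TT...
Step 3: 2 trees catch fire, 2 burn out
  TTTTT
  TTTT.
  T.TF.
  TTF..
  TT...
Step 4: 3 trees catch fire, 2 burn out
  TTTTT
  TTTF.
  T.F..
  TF...
  TT...
Step 5: 4 trees catch fire, 3 burn out
  TTTFT
  TTF..
  T....
  F....
  TF...
Step 6: 5 trees catch fire, 4 burn out
  TTF.F
  TF...
  F....
  .....
  F....

TTF.F
TF...
F....
.....
F....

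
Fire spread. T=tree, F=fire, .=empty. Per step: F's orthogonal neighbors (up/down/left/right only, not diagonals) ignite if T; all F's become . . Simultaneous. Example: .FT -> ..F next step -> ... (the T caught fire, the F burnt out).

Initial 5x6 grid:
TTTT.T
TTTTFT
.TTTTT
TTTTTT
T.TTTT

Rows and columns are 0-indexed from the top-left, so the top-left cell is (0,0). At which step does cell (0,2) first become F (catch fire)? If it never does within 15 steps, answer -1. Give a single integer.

Step 1: cell (0,2)='T' (+3 fires, +1 burnt)
Step 2: cell (0,2)='T' (+6 fires, +3 burnt)
Step 3: cell (0,2)='F' (+6 fires, +6 burnt)
  -> target ignites at step 3
Step 4: cell (0,2)='.' (+6 fires, +6 burnt)
Step 5: cell (0,2)='.' (+3 fires, +6 burnt)
Step 6: cell (0,2)='.' (+1 fires, +3 burnt)
Step 7: cell (0,2)='.' (+1 fires, +1 burnt)
Step 8: cell (0,2)='.' (+0 fires, +1 burnt)
  fire out at step 8

3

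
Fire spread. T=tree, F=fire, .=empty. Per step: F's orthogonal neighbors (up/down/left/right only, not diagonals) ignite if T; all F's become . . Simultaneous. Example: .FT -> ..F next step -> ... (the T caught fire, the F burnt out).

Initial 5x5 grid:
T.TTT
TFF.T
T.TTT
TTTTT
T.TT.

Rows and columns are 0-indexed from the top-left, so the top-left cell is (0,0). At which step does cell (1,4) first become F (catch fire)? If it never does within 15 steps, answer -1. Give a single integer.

Step 1: cell (1,4)='T' (+3 fires, +2 burnt)
Step 2: cell (1,4)='T' (+5 fires, +3 burnt)
Step 3: cell (1,4)='T' (+6 fires, +5 burnt)
Step 4: cell (1,4)='F' (+4 fires, +6 burnt)
  -> target ignites at step 4
Step 5: cell (1,4)='.' (+0 fires, +4 burnt)
  fire out at step 5

4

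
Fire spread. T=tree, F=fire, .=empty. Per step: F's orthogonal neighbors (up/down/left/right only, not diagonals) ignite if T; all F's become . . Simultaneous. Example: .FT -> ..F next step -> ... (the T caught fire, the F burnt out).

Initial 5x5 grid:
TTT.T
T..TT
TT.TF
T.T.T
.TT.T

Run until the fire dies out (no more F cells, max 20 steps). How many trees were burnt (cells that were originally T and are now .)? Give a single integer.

Step 1: +3 fires, +1 burnt (F count now 3)
Step 2: +3 fires, +3 burnt (F count now 3)
Step 3: +0 fires, +3 burnt (F count now 0)
Fire out after step 3
Initially T: 16, now '.': 15
Total burnt (originally-T cells now '.'): 6

Answer: 6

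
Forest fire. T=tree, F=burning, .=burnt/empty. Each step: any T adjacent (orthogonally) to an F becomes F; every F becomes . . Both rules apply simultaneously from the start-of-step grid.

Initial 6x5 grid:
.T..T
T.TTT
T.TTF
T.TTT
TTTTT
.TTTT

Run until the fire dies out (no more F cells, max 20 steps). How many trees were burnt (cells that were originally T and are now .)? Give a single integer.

Step 1: +3 fires, +1 burnt (F count now 3)
Step 2: +5 fires, +3 burnt (F count now 5)
Step 3: +4 fires, +5 burnt (F count now 4)
Step 4: +2 fires, +4 burnt (F count now 2)
Step 5: +2 fires, +2 burnt (F count now 2)
Step 6: +2 fires, +2 burnt (F count now 2)
Step 7: +1 fires, +2 burnt (F count now 1)
Step 8: +1 fires, +1 burnt (F count now 1)
Step 9: +1 fires, +1 burnt (F count now 1)
Step 10: +0 fires, +1 burnt (F count now 0)
Fire out after step 10
Initially T: 22, now '.': 29
Total burnt (originally-T cells now '.'): 21

Answer: 21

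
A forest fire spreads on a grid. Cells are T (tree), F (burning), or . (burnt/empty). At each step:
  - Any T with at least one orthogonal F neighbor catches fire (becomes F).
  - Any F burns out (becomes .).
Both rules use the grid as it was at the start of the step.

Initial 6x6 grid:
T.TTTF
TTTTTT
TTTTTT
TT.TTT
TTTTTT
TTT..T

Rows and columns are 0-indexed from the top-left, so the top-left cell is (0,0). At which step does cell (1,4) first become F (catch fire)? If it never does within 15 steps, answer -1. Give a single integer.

Step 1: cell (1,4)='T' (+2 fires, +1 burnt)
Step 2: cell (1,4)='F' (+3 fires, +2 burnt)
  -> target ignites at step 2
Step 3: cell (1,4)='.' (+4 fires, +3 burnt)
Step 4: cell (1,4)='.' (+4 fires, +4 burnt)
Step 5: cell (1,4)='.' (+5 fires, +4 burnt)
Step 6: cell (1,4)='.' (+3 fires, +5 burnt)
Step 7: cell (1,4)='.' (+4 fires, +3 burnt)
Step 8: cell (1,4)='.' (+3 fires, +4 burnt)
Step 9: cell (1,4)='.' (+2 fires, +3 burnt)
Step 10: cell (1,4)='.' (+1 fires, +2 burnt)
Step 11: cell (1,4)='.' (+0 fires, +1 burnt)
  fire out at step 11

2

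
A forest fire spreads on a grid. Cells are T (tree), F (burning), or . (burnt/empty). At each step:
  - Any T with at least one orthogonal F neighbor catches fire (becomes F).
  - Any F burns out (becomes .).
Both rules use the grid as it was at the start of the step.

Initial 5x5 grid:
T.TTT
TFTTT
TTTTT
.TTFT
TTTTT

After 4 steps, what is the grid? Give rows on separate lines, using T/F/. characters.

Step 1: 7 trees catch fire, 2 burn out
  T.TTT
  F.FTT
  TFTFT
  .TF.F
  TTTFT
Step 2: 9 trees catch fire, 7 burn out
  F.FTT
  ...FT
  F.F.F
  .F...
  TTF.F
Step 3: 3 trees catch fire, 9 burn out
  ...FT
  ....F
  .....
  .....
  TF...
Step 4: 2 trees catch fire, 3 burn out
  ....F
  .....
  .....
  .....
  F....

....F
.....
.....
.....
F....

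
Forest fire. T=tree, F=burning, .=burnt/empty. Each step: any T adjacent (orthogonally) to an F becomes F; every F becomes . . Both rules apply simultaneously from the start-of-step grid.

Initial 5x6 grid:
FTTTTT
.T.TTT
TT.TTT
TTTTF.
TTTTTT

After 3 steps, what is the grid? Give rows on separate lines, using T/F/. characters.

Step 1: 4 trees catch fire, 2 burn out
  .FTTTT
  .T.TTT
  TT.TFT
  TTTF..
  TTTTFT
Step 2: 8 trees catch fire, 4 burn out
  ..FTTT
  .F.TFT
  TT.F.F
  TTF...
  TTTF.F
Step 3: 7 trees catch fire, 8 burn out
  ...FFT
  ...F.F
  TF....
  TF....
  TTF...

...FFT
...F.F
TF....
TF....
TTF...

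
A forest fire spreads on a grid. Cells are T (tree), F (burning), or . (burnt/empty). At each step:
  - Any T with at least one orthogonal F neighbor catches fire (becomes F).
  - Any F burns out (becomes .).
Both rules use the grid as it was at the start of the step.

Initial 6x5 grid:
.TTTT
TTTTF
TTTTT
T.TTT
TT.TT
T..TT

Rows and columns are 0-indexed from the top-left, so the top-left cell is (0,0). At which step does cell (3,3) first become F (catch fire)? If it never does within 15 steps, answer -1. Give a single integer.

Step 1: cell (3,3)='T' (+3 fires, +1 burnt)
Step 2: cell (3,3)='T' (+4 fires, +3 burnt)
Step 3: cell (3,3)='F' (+5 fires, +4 burnt)
  -> target ignites at step 3
Step 4: cell (3,3)='.' (+6 fires, +5 burnt)
Step 5: cell (3,3)='.' (+2 fires, +6 burnt)
Step 6: cell (3,3)='.' (+1 fires, +2 burnt)
Step 7: cell (3,3)='.' (+1 fires, +1 burnt)
Step 8: cell (3,3)='.' (+2 fires, +1 burnt)
Step 9: cell (3,3)='.' (+0 fires, +2 burnt)
  fire out at step 9

3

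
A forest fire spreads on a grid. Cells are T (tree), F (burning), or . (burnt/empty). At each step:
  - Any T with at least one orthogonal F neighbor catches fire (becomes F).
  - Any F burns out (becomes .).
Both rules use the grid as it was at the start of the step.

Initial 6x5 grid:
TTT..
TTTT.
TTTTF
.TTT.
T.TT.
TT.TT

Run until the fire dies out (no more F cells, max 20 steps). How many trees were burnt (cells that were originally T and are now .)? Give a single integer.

Step 1: +1 fires, +1 burnt (F count now 1)
Step 2: +3 fires, +1 burnt (F count now 3)
Step 3: +4 fires, +3 burnt (F count now 4)
Step 4: +6 fires, +4 burnt (F count now 6)
Step 5: +3 fires, +6 burnt (F count now 3)
Step 6: +1 fires, +3 burnt (F count now 1)
Step 7: +0 fires, +1 burnt (F count now 0)
Fire out after step 7
Initially T: 21, now '.': 27
Total burnt (originally-T cells now '.'): 18

Answer: 18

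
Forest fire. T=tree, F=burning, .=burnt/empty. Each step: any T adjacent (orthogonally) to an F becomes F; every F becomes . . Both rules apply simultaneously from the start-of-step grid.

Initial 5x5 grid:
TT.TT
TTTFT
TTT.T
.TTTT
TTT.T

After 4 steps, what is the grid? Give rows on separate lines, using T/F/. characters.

Step 1: 3 trees catch fire, 1 burn out
  TT.FT
  TTF.F
  TTT.T
  .TTTT
  TTT.T
Step 2: 4 trees catch fire, 3 burn out
  TT..F
  TF...
  TTF.F
  .TTTT
  TTT.T
Step 3: 5 trees catch fire, 4 burn out
  TF...
  F....
  TF...
  .TFTF
  TTT.T
Step 4: 6 trees catch fire, 5 burn out
  F....
  .....
  F....
  .F.F.
  TTF.F

F....
.....
F....
.F.F.
TTF.F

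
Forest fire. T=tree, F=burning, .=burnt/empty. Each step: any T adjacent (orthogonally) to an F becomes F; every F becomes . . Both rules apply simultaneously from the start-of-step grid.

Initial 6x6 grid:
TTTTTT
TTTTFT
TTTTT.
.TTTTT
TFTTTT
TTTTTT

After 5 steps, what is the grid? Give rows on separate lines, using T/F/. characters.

Step 1: 8 trees catch fire, 2 burn out
  TTTTFT
  TTTF.F
  TTTTF.
  .FTTTT
  F.FTTT
  TFTTTT
Step 2: 10 trees catch fire, 8 burn out
  TTTF.F
  TTF...
  TFTF..
  ..FTFT
  ...FTT
  F.FTTT
Step 3: 8 trees catch fire, 10 burn out
  TTF...
  TF....
  F.F...
  ...F.F
  ....FT
  ...FTT
Step 4: 4 trees catch fire, 8 burn out
  TF....
  F.....
  ......
  ......
  .....F
  ....FT
Step 5: 2 trees catch fire, 4 burn out
  F.....
  ......
  ......
  ......
  ......
  .....F

F.....
......
......
......
......
.....F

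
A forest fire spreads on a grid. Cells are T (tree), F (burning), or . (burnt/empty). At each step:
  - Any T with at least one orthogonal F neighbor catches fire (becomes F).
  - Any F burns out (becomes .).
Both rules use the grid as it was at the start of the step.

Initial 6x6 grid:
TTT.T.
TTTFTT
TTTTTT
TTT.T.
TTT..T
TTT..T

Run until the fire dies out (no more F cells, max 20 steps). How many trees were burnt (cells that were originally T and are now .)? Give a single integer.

Step 1: +3 fires, +1 burnt (F count now 3)
Step 2: +6 fires, +3 burnt (F count now 6)
Step 3: +6 fires, +6 burnt (F count now 6)
Step 4: +4 fires, +6 burnt (F count now 4)
Step 5: +3 fires, +4 burnt (F count now 3)
Step 6: +2 fires, +3 burnt (F count now 2)
Step 7: +1 fires, +2 burnt (F count now 1)
Step 8: +0 fires, +1 burnt (F count now 0)
Fire out after step 8
Initially T: 27, now '.': 34
Total burnt (originally-T cells now '.'): 25

Answer: 25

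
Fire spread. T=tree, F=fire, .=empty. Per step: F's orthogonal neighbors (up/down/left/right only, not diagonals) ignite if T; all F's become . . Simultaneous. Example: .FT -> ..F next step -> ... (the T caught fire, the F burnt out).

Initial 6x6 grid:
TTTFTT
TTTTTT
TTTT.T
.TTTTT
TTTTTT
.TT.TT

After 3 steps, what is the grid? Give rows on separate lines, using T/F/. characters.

Step 1: 3 trees catch fire, 1 burn out
  TTF.FT
  TTTFTT
  TTTT.T
  .TTTTT
  TTTTTT
  .TT.TT
Step 2: 5 trees catch fire, 3 burn out
  TF...F
  TTF.FT
  TTTF.T
  .TTTTT
  TTTTTT
  .TT.TT
Step 3: 5 trees catch fire, 5 burn out
  F.....
  TF...F
  TTF..T
  .TTFTT
  TTTTTT
  .TT.TT

F.....
TF...F
TTF..T
.TTFTT
TTTTTT
.TT.TT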